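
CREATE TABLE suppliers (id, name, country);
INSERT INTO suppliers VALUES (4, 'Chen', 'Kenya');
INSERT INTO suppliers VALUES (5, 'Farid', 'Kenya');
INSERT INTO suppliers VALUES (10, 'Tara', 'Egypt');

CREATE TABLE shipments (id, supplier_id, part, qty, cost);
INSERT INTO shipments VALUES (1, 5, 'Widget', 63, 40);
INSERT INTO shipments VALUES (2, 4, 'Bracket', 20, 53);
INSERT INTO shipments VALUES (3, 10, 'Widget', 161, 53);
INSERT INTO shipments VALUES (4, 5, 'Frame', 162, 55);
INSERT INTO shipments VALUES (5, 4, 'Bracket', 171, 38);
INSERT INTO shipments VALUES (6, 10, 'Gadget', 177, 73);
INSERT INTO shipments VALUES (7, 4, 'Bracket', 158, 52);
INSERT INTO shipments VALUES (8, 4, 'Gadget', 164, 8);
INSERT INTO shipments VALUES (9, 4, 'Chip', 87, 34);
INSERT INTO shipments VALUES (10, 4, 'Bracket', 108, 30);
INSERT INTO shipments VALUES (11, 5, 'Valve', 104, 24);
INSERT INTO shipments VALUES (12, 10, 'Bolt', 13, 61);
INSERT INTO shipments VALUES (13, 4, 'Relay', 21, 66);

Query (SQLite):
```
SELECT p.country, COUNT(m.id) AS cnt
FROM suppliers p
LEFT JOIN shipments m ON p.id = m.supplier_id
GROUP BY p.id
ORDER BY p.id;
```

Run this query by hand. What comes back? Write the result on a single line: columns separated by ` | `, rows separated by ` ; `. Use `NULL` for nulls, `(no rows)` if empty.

Kenya | 7 ; Kenya | 3 ; Egypt | 3

LEFT JOIN keeps every suppliers row; unmatched ones get NULL for shipments columns.
Group by suppliers.id and compute COUNT(m.id). COUNT(col) of an all-NULL group is 0.
  4: ids {2, 5, 7, 8, 9, 10, 13} → COUNT(m.id)=7
  5: ids {1, 4, 11} → COUNT(m.id)=3
  10: ids {3, 6, 12} → COUNT(m.id)=3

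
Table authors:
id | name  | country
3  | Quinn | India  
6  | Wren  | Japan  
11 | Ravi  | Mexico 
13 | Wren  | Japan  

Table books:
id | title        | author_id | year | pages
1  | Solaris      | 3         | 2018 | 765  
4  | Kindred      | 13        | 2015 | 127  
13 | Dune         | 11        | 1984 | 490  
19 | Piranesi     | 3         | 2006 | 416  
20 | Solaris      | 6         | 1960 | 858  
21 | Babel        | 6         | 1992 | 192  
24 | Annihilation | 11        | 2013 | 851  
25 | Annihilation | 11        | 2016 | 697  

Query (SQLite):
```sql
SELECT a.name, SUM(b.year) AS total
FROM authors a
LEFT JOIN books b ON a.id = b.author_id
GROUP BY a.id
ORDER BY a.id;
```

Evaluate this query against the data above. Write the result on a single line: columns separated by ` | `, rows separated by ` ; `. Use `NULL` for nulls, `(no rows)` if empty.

Quinn | 4024 ; Wren | 3952 ; Ravi | 6013 ; Wren | 2015

LEFT JOIN keeps every authors row; unmatched ones get NULL for books columns.
Group by authors.id and compute SUM(b.year). SUM over an all-NULL group is NULL.
  3: ids {1, 19} → SUM(b.year)=4024
  6: ids {20, 21} → SUM(b.year)=3952
  11: ids {13, 24, 25} → SUM(b.year)=6013
  13: ids {4} → SUM(b.year)=2015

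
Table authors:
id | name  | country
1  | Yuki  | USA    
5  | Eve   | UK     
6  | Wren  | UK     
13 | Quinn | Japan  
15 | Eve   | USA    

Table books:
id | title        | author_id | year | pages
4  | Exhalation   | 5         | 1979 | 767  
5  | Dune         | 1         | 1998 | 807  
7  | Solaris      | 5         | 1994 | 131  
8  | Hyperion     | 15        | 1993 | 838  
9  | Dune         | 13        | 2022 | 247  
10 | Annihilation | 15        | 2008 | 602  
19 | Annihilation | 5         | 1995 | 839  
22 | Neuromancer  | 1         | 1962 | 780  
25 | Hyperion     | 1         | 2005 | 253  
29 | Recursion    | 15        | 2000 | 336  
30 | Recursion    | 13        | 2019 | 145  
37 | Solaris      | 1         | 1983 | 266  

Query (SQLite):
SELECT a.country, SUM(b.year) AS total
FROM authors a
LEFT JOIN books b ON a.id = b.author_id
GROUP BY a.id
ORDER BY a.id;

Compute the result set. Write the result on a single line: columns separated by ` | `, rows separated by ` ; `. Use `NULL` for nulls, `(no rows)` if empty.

USA | 7948 ; UK | 5968 ; UK | NULL ; Japan | 4041 ; USA | 6001

LEFT JOIN keeps every authors row; unmatched ones get NULL for books columns.
Group by authors.id and compute SUM(b.year). SUM over an all-NULL group is NULL.
  1: ids {5, 22, 25, 37} → SUM(b.year)=7948
  5: ids {4, 7, 19} → SUM(b.year)=5968
  6: ids {—} → SUM(b.year)=NULL
  13: ids {9, 30} → SUM(b.year)=4041
  15: ids {8, 10, 29} → SUM(b.year)=6001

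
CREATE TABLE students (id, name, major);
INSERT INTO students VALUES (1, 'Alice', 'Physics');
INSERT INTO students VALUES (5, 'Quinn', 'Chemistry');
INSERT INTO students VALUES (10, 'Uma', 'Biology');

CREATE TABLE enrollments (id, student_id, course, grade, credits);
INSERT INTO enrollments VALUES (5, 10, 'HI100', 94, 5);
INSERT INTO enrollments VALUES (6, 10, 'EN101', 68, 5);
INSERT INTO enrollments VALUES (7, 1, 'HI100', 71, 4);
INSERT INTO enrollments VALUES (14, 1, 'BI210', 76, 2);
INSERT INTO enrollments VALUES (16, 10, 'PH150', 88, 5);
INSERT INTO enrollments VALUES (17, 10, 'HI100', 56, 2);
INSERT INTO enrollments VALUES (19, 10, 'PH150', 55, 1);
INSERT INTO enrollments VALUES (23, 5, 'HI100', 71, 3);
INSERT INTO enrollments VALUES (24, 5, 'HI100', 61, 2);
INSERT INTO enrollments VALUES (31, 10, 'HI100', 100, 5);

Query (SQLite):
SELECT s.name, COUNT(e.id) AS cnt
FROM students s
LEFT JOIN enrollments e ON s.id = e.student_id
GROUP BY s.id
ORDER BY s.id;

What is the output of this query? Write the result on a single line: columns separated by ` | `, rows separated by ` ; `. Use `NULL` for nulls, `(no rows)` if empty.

Alice | 2 ; Quinn | 2 ; Uma | 6

LEFT JOIN keeps every students row; unmatched ones get NULL for enrollments columns.
Group by students.id and compute COUNT(e.id). COUNT(col) of an all-NULL group is 0.
  1: ids {7, 14} → COUNT(e.id)=2
  5: ids {23, 24} → COUNT(e.id)=2
  10: ids {5, 6, 16, 17, 19, 31} → COUNT(e.id)=6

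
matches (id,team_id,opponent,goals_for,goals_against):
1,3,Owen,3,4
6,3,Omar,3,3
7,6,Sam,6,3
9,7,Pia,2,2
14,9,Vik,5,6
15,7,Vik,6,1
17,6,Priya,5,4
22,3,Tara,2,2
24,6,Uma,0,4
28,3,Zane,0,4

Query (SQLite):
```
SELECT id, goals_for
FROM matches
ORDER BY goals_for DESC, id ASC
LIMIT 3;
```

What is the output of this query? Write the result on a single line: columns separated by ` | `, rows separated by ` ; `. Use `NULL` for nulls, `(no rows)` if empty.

7 | 6 ; 15 | 6 ; 14 | 5

Sort by goals_for desc, tiebreak id asc: (6, id=7), (6, id=15), (5, id=14), (5, id=17), (3, id=1), (3, id=6) …. Take first 3.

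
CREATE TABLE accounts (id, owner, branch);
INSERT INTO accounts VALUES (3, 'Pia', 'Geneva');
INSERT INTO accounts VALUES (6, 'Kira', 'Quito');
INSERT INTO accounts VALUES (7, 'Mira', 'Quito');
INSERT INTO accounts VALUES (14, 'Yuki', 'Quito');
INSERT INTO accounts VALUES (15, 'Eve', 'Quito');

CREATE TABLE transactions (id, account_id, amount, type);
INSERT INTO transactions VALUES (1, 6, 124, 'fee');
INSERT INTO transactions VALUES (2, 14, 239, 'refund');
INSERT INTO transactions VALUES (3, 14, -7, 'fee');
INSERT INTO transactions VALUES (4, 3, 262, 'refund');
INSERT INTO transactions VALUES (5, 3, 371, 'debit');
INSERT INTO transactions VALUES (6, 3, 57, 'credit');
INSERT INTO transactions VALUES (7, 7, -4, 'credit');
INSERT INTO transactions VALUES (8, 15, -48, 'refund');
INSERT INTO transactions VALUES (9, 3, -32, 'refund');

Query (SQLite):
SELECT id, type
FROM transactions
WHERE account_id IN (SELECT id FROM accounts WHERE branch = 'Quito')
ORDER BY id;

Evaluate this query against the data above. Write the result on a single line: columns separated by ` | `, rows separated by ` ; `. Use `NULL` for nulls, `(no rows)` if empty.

1 | fee ; 2 | refund ; 3 | fee ; 7 | credit ; 8 | refund

Inner query: accounts.id where branch = 'Quito'.
Outer: keep transactions rows whose account_id is in that set.
Inner query → {6, 7, 14, 15}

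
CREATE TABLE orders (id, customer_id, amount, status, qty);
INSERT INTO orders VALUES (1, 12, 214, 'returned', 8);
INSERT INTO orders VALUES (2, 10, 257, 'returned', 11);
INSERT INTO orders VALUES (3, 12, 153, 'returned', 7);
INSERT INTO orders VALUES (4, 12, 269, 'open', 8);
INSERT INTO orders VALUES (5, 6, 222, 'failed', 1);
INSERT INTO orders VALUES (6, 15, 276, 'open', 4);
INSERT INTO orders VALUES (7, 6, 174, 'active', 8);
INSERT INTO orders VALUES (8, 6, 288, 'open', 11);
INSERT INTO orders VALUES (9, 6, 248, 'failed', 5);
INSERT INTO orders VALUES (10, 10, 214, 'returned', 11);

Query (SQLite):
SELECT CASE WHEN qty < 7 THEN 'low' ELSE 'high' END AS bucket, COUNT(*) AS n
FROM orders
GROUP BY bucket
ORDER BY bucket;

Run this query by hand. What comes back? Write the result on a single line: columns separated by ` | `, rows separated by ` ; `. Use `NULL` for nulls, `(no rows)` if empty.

high | 7 ; low | 3

Bucket rows by qty < 7 → 'low' else 'high'; count each bucket.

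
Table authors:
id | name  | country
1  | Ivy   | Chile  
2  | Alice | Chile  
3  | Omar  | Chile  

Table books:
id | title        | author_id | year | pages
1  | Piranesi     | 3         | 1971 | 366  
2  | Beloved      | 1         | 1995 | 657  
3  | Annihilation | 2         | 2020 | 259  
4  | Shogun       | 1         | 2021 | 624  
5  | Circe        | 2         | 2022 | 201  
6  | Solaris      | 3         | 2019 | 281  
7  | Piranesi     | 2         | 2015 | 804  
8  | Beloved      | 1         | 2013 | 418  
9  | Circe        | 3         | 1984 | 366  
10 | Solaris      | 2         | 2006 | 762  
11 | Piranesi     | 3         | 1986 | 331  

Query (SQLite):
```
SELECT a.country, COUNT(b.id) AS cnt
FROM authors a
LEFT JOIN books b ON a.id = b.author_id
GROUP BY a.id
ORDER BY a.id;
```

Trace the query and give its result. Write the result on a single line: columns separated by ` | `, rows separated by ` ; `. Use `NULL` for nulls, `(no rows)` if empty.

Chile | 3 ; Chile | 4 ; Chile | 4

LEFT JOIN keeps every authors row; unmatched ones get NULL for books columns.
Group by authors.id and compute COUNT(b.id). COUNT(col) of an all-NULL group is 0.
  1: ids {2, 4, 8} → COUNT(b.id)=3
  2: ids {3, 5, 7, 10} → COUNT(b.id)=4
  3: ids {1, 6, 9, 11} → COUNT(b.id)=4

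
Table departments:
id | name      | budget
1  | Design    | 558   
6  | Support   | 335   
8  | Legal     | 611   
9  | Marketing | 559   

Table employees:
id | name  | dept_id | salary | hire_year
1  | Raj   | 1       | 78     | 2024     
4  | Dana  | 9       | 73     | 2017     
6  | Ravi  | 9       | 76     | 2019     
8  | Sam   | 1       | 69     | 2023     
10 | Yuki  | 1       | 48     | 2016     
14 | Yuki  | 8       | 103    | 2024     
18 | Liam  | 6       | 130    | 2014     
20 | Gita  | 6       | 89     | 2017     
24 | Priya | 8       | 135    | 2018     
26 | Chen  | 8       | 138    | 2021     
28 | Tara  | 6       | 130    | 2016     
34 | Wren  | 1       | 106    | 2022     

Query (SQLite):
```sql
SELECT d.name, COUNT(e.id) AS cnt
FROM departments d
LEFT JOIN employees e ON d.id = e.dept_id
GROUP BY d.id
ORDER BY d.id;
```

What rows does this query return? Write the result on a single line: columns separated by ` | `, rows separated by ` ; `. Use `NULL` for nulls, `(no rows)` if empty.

Design | 4 ; Support | 3 ; Legal | 3 ; Marketing | 2

LEFT JOIN keeps every departments row; unmatched ones get NULL for employees columns.
Group by departments.id and compute COUNT(e.id). COUNT(col) of an all-NULL group is 0.
  1: ids {1, 8, 10, 34} → COUNT(e.id)=4
  6: ids {18, 20, 28} → COUNT(e.id)=3
  8: ids {14, 24, 26} → COUNT(e.id)=3
  9: ids {4, 6} → COUNT(e.id)=2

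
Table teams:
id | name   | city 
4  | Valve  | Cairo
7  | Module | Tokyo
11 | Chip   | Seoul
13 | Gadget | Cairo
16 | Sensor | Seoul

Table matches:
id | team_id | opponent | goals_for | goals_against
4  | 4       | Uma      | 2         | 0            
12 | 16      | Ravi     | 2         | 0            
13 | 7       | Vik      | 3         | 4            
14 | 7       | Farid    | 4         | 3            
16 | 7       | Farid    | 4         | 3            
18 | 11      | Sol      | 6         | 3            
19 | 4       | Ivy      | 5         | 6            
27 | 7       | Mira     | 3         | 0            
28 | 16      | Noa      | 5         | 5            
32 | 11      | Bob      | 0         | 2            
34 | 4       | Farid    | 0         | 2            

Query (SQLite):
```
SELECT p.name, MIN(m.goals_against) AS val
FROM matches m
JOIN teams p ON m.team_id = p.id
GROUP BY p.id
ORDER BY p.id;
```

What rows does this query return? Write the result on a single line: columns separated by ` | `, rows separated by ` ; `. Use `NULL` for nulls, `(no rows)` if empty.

Valve | 0 ; Module | 0 ; Chip | 2 ; Sensor | 0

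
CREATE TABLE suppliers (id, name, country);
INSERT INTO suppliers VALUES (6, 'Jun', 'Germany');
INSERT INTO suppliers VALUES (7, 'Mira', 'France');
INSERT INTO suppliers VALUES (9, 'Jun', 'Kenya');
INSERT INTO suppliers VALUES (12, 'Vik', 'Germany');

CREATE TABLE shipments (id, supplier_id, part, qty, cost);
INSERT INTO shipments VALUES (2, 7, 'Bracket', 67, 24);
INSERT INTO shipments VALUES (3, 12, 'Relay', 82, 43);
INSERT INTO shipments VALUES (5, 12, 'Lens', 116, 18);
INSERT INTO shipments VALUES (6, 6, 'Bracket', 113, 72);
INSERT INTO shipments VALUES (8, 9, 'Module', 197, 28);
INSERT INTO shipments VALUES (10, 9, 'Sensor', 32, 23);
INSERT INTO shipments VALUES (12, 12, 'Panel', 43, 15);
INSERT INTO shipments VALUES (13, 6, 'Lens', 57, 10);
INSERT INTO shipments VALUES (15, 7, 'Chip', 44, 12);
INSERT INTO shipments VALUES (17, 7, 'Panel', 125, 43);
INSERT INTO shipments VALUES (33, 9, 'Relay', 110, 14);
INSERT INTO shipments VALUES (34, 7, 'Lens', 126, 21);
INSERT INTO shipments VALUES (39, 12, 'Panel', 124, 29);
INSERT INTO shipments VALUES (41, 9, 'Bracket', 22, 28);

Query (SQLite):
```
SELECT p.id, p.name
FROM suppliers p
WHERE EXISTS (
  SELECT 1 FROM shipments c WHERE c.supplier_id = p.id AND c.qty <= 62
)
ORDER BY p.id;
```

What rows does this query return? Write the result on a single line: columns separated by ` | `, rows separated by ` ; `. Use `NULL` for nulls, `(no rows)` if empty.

6 | Jun ; 7 | Mira ; 9 | Jun ; 12 | Vik

For each suppliers row, check whether any shipments with matching supplier_id has qty <= 62.
Keep rows where that is true.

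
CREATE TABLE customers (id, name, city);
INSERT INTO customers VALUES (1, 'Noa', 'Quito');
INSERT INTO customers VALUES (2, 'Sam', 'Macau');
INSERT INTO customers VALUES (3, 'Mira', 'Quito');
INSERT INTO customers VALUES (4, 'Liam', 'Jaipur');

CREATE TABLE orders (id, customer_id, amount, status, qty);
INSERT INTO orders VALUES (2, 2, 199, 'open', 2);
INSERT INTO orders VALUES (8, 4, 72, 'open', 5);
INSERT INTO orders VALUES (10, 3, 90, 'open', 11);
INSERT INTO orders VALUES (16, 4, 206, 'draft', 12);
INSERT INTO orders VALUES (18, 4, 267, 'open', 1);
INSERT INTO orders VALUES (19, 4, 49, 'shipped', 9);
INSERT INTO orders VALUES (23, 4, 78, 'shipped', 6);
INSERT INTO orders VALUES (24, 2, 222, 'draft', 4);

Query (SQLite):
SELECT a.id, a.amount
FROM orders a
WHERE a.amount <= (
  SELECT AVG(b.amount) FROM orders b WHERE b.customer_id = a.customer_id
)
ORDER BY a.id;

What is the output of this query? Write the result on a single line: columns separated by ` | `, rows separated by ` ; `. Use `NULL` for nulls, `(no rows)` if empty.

For each orders row a, compute AVG(amount) over rows sharing a.customer_id.
Keep row a if a.amount <= that per-group AVG.
  customer_id=2: AVG(amount) = 210.5
  customer_id=3: AVG(amount) = 90.0
  customer_id=4: AVG(amount) = 134.4

2 | 199 ; 8 | 72 ; 10 | 90 ; 19 | 49 ; 23 | 78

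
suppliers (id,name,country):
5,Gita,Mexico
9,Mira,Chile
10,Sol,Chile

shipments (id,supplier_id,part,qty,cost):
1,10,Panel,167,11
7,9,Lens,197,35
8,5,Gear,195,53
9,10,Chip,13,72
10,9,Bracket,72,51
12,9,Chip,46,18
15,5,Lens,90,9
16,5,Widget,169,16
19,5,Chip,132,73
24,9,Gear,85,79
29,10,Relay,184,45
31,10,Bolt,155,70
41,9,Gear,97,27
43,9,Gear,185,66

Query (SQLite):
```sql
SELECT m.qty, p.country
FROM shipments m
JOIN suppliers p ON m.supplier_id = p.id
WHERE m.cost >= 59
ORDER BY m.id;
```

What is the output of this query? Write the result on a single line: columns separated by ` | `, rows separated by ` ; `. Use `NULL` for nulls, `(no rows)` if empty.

Each shipments row matches the suppliers row where supplier_id = suppliers.id.
Then keep rows with m.cost >= 59.

13 | Chile ; 132 | Mexico ; 85 | Chile ; 155 | Chile ; 185 | Chile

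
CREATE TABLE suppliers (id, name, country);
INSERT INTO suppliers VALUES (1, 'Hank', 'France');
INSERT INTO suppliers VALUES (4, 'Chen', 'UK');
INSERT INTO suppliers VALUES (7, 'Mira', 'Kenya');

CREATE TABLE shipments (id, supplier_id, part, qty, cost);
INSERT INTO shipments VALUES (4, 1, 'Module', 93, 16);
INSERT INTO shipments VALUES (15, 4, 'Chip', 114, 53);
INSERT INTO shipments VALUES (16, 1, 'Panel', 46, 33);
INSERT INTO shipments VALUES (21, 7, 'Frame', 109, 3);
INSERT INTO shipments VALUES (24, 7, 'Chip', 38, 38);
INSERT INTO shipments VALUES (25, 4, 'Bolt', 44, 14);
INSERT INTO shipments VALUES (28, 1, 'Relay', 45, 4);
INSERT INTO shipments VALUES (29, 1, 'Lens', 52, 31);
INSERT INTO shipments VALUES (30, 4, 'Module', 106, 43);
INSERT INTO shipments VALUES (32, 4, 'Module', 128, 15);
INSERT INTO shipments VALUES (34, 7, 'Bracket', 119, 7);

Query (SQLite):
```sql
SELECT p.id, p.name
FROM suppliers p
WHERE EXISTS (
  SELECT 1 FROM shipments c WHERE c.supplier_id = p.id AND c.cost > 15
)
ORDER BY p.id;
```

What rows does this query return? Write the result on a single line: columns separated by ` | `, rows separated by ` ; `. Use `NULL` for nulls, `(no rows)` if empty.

1 | Hank ; 4 | Chen ; 7 | Mira

For each suppliers row, check whether any shipments with matching supplier_id has cost > 15.
Keep rows where that is true.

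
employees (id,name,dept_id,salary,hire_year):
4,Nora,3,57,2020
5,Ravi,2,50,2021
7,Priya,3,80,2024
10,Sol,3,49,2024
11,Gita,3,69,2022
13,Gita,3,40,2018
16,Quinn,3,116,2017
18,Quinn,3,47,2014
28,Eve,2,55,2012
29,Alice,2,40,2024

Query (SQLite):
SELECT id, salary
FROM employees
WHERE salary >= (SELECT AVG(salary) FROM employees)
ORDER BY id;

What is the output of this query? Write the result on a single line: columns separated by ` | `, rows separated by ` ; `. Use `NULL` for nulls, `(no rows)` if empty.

7 | 80 ; 11 | 69 ; 16 | 116

Scalar subquery: AVG(salary) over all employees rows = 60.3.
Keep rows where salary >= that value.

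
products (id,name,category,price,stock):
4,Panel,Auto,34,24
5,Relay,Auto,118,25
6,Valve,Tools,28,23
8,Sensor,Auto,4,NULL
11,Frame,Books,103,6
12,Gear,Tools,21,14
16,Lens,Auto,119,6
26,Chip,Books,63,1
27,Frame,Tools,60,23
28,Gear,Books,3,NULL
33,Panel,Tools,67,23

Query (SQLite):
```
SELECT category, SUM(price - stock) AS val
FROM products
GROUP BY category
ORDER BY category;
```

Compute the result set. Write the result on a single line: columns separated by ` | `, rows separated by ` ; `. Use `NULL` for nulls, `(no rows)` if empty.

Auto | 216 ; Books | 159 ; Tools | 93

For each row compute price - stock.
Group by category; take SUM of the expression per group.
  Auto: ids {4, 5, 8, 16} → SUM(price - stock)=216
  Books: ids {11, 26, 28} → SUM(price - stock)=159
  Tools: ids {6, 12, 27, 33} → SUM(price - stock)=93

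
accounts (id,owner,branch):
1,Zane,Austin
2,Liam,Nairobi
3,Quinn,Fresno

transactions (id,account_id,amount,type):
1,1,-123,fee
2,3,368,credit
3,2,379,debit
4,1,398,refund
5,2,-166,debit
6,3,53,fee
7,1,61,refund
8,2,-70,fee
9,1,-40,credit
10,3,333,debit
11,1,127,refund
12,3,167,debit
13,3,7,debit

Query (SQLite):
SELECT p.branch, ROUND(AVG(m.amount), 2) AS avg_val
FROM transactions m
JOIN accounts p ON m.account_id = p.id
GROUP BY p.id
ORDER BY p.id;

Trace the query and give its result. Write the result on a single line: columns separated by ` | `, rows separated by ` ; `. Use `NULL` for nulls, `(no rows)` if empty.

Austin | 84.6 ; Nairobi | 47.67 ; Fresno | 185.6

Join each transactions row to its accounts via account_id.
Group joined rows by accounts.id; compute ROUND(AVG(m.amount), 2) per group.
  1: ids {1, 4, 7, 9, 11} → ROUND(AVG(m.amount), 2)=84.6
  2: ids {3, 5, 8} → ROUND(AVG(m.amount), 2)=47.67
  3: ids {2, 6, 10, 12, 13} → ROUND(AVG(m.amount), 2)=185.6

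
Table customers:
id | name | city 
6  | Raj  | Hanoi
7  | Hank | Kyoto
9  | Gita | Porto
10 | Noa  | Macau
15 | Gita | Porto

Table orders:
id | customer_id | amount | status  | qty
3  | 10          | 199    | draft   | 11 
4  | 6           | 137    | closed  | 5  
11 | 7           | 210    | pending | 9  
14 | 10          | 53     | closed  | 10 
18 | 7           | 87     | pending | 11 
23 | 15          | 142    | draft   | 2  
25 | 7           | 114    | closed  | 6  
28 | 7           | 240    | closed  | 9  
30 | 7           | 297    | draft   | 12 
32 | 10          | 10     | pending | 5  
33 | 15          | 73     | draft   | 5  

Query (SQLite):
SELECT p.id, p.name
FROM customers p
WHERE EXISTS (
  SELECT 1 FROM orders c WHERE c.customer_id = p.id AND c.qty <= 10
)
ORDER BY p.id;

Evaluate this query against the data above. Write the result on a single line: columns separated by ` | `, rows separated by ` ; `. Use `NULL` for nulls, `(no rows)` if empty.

For each customers row, check whether any orders with matching customer_id has qty <= 10.
Keep rows where that is true.

6 | Raj ; 7 | Hank ; 10 | Noa ; 15 | Gita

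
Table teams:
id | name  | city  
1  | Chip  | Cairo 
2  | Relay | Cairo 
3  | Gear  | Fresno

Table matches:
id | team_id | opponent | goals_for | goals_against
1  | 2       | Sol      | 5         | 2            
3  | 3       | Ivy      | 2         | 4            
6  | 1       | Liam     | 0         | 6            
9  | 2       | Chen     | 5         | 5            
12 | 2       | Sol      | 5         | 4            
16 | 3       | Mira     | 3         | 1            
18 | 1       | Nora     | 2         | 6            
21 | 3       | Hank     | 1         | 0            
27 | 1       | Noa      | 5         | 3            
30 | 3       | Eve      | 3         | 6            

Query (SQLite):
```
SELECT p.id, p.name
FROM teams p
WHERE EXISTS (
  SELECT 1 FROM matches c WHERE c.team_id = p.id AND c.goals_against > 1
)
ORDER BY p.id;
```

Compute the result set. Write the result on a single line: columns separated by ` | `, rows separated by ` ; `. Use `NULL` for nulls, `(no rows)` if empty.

1 | Chip ; 2 | Relay ; 3 | Gear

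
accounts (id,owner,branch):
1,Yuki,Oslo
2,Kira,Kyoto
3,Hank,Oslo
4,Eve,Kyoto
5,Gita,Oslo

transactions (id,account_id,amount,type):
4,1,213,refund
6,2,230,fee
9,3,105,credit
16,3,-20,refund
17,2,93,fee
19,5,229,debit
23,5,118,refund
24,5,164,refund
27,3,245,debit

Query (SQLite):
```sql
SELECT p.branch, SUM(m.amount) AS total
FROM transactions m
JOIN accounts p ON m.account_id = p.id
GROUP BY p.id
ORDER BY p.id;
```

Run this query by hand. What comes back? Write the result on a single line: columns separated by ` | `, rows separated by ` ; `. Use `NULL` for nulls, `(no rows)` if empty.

Join each transactions row to its accounts via account_id.
Group joined rows by accounts.id; compute SUM(m.amount) per group.
  1: ids {4} → SUM(m.amount)=213
  2: ids {6, 17} → SUM(m.amount)=323
  3: ids {9, 16, 27} → SUM(m.amount)=330
  5: ids {19, 23, 24} → SUM(m.amount)=511

Oslo | 213 ; Kyoto | 323 ; Oslo | 330 ; Oslo | 511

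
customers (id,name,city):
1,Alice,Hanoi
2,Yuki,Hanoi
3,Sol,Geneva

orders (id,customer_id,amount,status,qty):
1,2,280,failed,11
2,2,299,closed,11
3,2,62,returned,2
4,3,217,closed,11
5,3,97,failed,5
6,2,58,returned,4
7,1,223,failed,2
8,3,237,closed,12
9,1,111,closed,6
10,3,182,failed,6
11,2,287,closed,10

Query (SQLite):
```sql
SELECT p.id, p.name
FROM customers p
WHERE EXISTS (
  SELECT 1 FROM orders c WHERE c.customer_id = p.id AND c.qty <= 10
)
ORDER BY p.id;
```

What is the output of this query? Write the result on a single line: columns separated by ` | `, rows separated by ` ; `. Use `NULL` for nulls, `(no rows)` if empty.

For each customers row, check whether any orders with matching customer_id has qty <= 10.
Keep rows where that is true.

1 | Alice ; 2 | Yuki ; 3 | Sol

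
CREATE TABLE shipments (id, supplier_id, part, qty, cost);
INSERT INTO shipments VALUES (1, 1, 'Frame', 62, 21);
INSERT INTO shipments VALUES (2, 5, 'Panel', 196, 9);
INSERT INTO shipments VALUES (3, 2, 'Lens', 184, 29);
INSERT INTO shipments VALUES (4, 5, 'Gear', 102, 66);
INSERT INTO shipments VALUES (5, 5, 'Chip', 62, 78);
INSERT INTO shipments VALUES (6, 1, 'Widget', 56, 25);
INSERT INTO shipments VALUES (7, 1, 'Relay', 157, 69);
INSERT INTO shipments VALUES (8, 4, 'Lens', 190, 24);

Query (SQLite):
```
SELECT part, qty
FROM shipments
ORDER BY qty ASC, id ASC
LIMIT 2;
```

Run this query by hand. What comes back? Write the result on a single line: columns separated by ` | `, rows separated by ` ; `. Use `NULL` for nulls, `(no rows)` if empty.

Sort by qty asc, tiebreak id asc: (56, id=6), (62, id=1), (62, id=5), (102, id=4), (157, id=7) …. Take first 2.

Widget | 56 ; Frame | 62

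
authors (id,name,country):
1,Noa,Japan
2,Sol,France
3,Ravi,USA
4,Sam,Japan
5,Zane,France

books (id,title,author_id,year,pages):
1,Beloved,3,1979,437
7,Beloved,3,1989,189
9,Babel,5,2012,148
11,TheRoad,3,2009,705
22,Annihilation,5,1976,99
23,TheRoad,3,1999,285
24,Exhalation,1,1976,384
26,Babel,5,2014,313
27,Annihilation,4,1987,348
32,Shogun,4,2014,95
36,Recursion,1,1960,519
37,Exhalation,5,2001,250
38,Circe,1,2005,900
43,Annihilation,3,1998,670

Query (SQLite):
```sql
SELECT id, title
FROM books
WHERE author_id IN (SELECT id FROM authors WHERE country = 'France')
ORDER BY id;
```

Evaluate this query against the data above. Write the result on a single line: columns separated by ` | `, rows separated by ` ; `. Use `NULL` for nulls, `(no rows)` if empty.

Inner query: authors.id where country = 'France'.
Outer: keep books rows whose author_id is in that set.
Inner query → {2, 5}

9 | Babel ; 22 | Annihilation ; 26 | Babel ; 37 | Exhalation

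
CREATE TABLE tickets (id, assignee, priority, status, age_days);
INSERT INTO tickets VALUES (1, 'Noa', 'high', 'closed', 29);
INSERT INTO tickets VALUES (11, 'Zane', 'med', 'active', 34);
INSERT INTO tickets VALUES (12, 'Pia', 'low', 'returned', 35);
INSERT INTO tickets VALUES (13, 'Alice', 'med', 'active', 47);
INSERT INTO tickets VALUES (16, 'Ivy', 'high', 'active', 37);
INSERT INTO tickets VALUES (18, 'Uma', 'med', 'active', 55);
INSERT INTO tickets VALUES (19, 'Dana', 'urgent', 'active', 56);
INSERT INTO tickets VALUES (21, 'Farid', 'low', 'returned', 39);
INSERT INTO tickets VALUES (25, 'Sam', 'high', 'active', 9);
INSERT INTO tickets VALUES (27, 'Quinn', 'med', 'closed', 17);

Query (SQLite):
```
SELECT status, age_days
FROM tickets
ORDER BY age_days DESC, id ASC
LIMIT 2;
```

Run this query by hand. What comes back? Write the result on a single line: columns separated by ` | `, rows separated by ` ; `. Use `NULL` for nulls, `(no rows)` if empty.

active | 56 ; active | 55

Sort by age_days desc, tiebreak id asc: (56, id=19), (55, id=18), (47, id=13), (39, id=21), (37, id=16) …. Take first 2.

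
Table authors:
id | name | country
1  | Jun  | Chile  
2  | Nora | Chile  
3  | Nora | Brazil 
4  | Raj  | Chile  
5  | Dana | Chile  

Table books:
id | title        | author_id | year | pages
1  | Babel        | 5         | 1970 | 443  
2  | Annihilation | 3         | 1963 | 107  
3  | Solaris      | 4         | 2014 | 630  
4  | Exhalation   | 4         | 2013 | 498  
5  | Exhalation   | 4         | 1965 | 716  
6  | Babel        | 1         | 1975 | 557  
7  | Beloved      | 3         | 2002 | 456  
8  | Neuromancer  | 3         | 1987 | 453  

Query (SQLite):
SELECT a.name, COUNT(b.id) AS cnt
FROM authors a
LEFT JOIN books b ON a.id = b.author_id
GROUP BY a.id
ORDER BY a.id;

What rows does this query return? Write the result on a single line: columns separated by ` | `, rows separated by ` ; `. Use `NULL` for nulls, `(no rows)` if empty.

Jun | 1 ; Nora | 0 ; Nora | 3 ; Raj | 3 ; Dana | 1

LEFT JOIN keeps every authors row; unmatched ones get NULL for books columns.
Group by authors.id and compute COUNT(b.id). COUNT(col) of an all-NULL group is 0.
  1: ids {6} → COUNT(b.id)=1
  2: ids {—} → COUNT(b.id)=0
  3: ids {2, 7, 8} → COUNT(b.id)=3
  4: ids {3, 4, 5} → COUNT(b.id)=3
  5: ids {1} → COUNT(b.id)=1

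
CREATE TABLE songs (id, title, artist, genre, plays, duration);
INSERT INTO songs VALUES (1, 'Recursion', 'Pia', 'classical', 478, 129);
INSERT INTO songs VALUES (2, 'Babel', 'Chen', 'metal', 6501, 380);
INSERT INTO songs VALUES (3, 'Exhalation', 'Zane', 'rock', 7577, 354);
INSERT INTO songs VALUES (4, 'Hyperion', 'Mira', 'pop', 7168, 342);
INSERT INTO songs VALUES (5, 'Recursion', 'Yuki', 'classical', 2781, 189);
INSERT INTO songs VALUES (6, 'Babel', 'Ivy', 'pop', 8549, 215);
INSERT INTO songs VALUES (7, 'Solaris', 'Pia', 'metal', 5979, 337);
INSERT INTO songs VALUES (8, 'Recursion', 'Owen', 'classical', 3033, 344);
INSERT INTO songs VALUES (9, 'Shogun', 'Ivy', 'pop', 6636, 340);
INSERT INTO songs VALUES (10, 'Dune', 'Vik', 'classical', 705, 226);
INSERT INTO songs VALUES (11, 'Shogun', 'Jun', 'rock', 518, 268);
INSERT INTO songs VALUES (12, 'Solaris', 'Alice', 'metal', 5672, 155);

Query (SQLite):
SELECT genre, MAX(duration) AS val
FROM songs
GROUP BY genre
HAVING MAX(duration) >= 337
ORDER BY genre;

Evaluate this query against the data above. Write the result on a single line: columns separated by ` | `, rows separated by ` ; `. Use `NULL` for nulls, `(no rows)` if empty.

Partition songs by genre; compute MAX(duration) within each group.
HAVING: keep groups where MAX(duration) >= 337.
  classical: ids {1, 5, 8, 10} → MAX(duration)=344
  metal: ids {2, 7, 12} → MAX(duration)=380
  pop: ids {4, 6, 9} → MAX(duration)=342
  rock: ids {3, 11} → MAX(duration)=354

classical | 344 ; metal | 380 ; pop | 342 ; rock | 354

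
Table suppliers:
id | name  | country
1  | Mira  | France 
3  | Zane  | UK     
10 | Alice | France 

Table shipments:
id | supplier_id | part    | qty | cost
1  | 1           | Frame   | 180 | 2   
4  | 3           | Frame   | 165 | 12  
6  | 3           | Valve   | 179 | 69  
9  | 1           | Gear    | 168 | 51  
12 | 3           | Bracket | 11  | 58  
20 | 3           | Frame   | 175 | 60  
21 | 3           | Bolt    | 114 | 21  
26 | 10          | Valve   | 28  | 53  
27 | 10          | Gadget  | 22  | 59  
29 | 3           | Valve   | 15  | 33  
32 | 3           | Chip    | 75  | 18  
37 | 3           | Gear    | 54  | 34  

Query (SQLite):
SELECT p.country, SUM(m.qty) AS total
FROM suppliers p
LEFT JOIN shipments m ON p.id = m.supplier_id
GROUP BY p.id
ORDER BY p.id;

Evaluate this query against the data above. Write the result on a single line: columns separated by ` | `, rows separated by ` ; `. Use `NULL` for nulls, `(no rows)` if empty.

France | 348 ; UK | 788 ; France | 50

LEFT JOIN keeps every suppliers row; unmatched ones get NULL for shipments columns.
Group by suppliers.id and compute SUM(m.qty). SUM over an all-NULL group is NULL.
  1: ids {1, 9} → SUM(m.qty)=348
  3: ids {4, 6, 12, 20, 21, 29, 32, 37} → SUM(m.qty)=788
  10: ids {26, 27} → SUM(m.qty)=50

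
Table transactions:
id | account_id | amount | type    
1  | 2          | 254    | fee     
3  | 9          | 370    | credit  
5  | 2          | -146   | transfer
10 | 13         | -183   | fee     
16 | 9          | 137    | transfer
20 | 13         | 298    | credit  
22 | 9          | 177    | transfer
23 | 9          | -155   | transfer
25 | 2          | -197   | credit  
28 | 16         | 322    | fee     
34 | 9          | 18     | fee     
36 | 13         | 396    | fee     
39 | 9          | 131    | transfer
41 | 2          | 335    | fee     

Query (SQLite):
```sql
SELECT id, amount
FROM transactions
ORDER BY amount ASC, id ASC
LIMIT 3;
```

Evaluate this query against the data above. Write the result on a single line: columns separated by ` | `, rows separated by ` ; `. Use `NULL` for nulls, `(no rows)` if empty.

25 | -197 ; 10 | -183 ; 23 | -155

Sort by amount asc, tiebreak id asc: (-197, id=25), (-183, id=10), (-155, id=23), (-146, id=5), (18, id=34), (131, id=39) …. Take first 3.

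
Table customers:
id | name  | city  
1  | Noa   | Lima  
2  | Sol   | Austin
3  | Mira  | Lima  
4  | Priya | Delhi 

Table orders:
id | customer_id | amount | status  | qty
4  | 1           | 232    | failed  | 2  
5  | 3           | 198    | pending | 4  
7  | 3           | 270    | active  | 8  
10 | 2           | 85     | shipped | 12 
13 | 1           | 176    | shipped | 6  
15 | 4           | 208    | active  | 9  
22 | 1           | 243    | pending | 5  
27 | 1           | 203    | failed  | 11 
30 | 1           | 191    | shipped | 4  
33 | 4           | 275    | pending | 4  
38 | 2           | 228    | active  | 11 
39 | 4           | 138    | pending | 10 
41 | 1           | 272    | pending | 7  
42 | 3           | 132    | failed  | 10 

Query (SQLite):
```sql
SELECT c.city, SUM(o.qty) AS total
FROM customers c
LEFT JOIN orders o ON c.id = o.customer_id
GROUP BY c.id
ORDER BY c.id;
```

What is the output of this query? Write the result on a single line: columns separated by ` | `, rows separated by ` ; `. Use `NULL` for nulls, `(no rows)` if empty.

Lima | 35 ; Austin | 23 ; Lima | 22 ; Delhi | 23

LEFT JOIN keeps every customers row; unmatched ones get NULL for orders columns.
Group by customers.id and compute SUM(o.qty). SUM over an all-NULL group is NULL.
  1: ids {4, 13, 22, 27, 30, 41} → SUM(o.qty)=35
  2: ids {10, 38} → SUM(o.qty)=23
  3: ids {5, 7, 42} → SUM(o.qty)=22
  4: ids {15, 33, 39} → SUM(o.qty)=23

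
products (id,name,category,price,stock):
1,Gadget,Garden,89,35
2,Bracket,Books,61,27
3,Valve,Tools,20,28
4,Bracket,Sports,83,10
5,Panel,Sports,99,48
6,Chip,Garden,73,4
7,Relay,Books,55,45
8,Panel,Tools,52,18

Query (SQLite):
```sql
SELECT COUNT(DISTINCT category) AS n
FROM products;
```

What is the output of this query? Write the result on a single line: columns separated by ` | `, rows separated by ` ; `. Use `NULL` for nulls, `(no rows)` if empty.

4

Count distinct non-NULL category values.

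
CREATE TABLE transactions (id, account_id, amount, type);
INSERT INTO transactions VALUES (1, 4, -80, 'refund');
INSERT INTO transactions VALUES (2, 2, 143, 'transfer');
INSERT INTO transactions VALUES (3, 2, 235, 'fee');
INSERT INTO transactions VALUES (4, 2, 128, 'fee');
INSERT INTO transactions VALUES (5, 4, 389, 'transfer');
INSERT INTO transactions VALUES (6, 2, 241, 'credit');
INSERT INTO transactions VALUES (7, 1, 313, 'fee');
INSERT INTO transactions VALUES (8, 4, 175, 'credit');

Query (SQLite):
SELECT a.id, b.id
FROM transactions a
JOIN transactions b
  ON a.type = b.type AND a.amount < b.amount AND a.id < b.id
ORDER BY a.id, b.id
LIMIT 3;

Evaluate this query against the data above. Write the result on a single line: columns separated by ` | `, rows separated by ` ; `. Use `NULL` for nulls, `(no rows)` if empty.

2 | 5 ; 3 | 7 ; 4 | 7

Pairs (a,b) with same type, a.amount < b.amount, a.id < b.id.
type groups: credit:{6,8} fee:{3,4,7} refund:{1} transfer:{2,5}
Ordered by (a.id, b.id); first 3.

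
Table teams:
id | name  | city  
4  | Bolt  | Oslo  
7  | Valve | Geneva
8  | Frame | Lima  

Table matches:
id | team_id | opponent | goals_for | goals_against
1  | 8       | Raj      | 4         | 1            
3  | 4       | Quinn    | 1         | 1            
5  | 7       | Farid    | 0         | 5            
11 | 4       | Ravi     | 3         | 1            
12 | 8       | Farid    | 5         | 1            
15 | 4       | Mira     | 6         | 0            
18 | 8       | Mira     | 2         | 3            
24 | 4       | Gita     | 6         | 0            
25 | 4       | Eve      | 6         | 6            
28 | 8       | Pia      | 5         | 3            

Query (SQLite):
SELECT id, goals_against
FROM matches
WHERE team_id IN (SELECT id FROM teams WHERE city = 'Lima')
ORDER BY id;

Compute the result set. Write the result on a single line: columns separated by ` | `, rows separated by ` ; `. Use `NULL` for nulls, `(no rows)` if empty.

1 | 1 ; 12 | 1 ; 18 | 3 ; 28 | 3

Inner query: teams.id where city = 'Lima'.
Outer: keep matches rows whose team_id is in that set.
Inner query → {8}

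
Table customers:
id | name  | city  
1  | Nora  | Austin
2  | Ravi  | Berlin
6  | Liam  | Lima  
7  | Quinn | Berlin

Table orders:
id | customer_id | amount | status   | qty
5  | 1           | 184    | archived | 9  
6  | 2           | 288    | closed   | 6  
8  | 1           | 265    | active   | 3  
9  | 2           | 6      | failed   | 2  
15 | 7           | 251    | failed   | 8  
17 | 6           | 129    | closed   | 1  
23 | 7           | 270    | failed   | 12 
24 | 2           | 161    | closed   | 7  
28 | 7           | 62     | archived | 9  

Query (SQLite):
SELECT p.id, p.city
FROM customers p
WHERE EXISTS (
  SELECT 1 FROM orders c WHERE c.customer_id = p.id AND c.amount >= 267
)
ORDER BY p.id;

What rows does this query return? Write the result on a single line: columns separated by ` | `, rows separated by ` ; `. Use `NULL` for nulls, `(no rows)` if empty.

2 | Berlin ; 7 | Berlin

For each customers row, check whether any orders with matching customer_id has amount >= 267.
Keep rows where that is true.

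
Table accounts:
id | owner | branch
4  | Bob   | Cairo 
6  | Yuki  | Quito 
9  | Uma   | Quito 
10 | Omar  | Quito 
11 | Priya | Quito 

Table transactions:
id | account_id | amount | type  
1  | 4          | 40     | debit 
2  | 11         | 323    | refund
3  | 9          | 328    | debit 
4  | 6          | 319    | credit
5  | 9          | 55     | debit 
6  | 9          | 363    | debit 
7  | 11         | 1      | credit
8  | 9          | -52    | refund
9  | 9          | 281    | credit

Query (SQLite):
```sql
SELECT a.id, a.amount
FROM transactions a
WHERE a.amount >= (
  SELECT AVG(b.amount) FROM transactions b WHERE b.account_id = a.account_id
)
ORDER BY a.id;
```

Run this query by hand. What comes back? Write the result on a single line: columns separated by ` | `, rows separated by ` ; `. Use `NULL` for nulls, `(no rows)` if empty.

For each transactions row a, compute AVG(amount) over rows sharing a.account_id.
Keep row a if a.amount >= that per-group AVG.
  account_id=4: AVG(amount) = 40.0
  account_id=6: AVG(amount) = 319.0
  account_id=9: AVG(amount) = 195.0
  account_id=11: AVG(amount) = 162.0

1 | 40 ; 2 | 323 ; 3 | 328 ; 4 | 319 ; 6 | 363 ; 9 | 281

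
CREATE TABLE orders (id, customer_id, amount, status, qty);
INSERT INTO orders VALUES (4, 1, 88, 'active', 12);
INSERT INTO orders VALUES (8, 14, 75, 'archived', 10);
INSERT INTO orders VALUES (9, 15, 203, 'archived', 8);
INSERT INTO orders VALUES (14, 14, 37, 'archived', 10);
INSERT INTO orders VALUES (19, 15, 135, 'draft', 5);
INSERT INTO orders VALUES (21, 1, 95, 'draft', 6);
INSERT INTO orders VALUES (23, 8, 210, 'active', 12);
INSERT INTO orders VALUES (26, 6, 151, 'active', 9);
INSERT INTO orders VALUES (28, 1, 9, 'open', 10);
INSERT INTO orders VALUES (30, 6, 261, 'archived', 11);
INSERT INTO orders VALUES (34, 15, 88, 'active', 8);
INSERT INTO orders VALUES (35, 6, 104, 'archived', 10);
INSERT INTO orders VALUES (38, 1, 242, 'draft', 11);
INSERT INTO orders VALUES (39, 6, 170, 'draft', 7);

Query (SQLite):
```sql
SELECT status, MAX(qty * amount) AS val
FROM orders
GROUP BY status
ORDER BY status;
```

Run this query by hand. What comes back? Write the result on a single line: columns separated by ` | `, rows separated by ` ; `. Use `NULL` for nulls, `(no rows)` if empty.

active | 2520 ; archived | 2871 ; draft | 2662 ; open | 90

For each row compute qty * amount.
Group by status; take MAX of the expression per group.
  active: ids {4, 23, 26, 34} → MAX(qty * amount)=2520
  archived: ids {8, 9, 14, 30, 35} → MAX(qty * amount)=2871
  draft: ids {19, 21, 38, 39} → MAX(qty * amount)=2662
  open: ids {28} → MAX(qty * amount)=90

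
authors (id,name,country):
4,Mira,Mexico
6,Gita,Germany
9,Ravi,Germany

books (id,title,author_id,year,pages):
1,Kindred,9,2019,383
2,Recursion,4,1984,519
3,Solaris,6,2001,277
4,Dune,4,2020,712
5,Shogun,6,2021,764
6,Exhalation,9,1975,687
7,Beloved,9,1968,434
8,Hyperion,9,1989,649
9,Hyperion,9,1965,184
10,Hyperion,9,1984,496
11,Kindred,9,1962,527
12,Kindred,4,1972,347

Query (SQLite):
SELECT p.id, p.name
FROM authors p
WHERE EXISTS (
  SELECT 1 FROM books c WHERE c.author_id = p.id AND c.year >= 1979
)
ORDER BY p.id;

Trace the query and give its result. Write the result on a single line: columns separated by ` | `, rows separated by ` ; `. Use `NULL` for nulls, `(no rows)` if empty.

For each authors row, check whether any books with matching author_id has year >= 1979.
Keep rows where that is true.

4 | Mira ; 6 | Gita ; 9 | Ravi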